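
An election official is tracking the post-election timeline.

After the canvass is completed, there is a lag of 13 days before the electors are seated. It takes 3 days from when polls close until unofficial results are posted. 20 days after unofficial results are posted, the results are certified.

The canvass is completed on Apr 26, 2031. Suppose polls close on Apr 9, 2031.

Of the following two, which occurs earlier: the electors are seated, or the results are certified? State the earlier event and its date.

The canvass is completed: Apr 26, 2031.
The electors are seated: Apr 26, 2031 + 13 days = May 9, 2031.
Polls close: Apr 9, 2031.
Unofficial results are posted: Apr 9, 2031 + 3 days = Apr 12, 2031.
The results are certified: Apr 12, 2031 + 20 days = May 2, 2031.
Comparing: the electors are seated on May 9, 2031 vs the results are certified on May 2, 2031. Earlier: the results are certified.

The results are certified — May 2, 2031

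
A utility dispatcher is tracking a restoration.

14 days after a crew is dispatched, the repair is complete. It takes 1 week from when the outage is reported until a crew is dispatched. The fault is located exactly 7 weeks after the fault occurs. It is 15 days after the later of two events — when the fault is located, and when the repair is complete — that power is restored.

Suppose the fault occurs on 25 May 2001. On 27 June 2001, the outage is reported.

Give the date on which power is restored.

2 August 2001

The fault occurs: May 25, 2001.
The fault is located: May 25, 2001 + 7 weeks = Jul 13, 2001.
The outage is reported: Jun 27, 2001.
A crew is dispatched: Jun 27, 2001 + 1 week = Jul 4, 2001.
The repair is complete: Jul 4, 2001 + 14 days = Jul 18, 2001.
Both prerequisites met — the fault is located (Jul 13, 2001), the repair is complete (Jul 18, 2001); the later is Jul 18, 2001.
Power is restored: Jul 18, 2001 + 15 days = Aug 2, 2001.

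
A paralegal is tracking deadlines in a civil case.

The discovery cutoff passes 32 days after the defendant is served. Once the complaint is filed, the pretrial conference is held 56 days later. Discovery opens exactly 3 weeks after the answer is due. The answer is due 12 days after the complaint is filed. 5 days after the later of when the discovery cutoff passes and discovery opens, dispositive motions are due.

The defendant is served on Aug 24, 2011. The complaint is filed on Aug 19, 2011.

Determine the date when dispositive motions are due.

Sep 30, 2011

The defendant is served: Aug 24, 2011.
The discovery cutoff passes: Aug 24, 2011 + 32 days = Sep 25, 2011.
The complaint is filed: Aug 19, 2011.
The answer is due: Aug 19, 2011 + 12 days = Aug 31, 2011.
Discovery opens: Aug 31, 2011 + 3 weeks = Sep 21, 2011.
Both prerequisites met — the discovery cutoff passes (Sep 25, 2011), discovery opens (Sep 21, 2011); the later is Sep 25, 2011.
Dispositive motions are due: Sep 25, 2011 + 5 days = Sep 30, 2011.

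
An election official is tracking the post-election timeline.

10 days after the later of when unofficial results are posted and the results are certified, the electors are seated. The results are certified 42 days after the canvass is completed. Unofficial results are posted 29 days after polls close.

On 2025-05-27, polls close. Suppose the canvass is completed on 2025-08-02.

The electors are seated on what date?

Polls close: May 27, 2025.
Unofficial results are posted: May 27, 2025 + 29 days = Jun 25, 2025.
The canvass is completed: Aug 2, 2025.
The results are certified: Aug 2, 2025 + 42 days = Sep 13, 2025.
Both prerequisites met — unofficial results are posted (Jun 25, 2025), the results are certified (Sep 13, 2025); the later is Sep 13, 2025.
The electors are seated: Sep 13, 2025 + 10 days = Sep 23, 2025.

2025-09-23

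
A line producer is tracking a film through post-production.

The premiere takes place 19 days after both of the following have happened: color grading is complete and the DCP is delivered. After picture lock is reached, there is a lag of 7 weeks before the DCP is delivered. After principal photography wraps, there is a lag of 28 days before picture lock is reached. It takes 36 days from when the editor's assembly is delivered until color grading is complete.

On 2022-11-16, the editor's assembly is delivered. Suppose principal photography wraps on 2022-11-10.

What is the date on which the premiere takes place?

2023-02-14

The editor's assembly is delivered: Nov 16, 2022.
Color grading is complete: Nov 16, 2022 + 36 days = Dec 22, 2022.
Principal photography wraps: Nov 10, 2022.
Picture lock is reached: Nov 10, 2022 + 28 days = Dec 8, 2022.
The DCP is delivered: Dec 8, 2022 + 7 weeks = Jan 26, 2023.
Both prerequisites met — color grading is complete (Dec 22, 2022), the DCP is delivered (Jan 26, 2023); the later is Jan 26, 2023.
The premiere takes place: Jan 26, 2023 + 19 days = Feb 14, 2023.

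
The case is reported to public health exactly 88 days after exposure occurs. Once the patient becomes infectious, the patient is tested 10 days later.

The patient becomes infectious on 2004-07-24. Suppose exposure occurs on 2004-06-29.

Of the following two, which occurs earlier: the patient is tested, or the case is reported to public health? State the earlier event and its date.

The patient is tested — 2004-08-03

The patient becomes infectious: Jul 24, 2004.
The patient is tested: Jul 24, 2004 + 10 days = Aug 3, 2004.
Exposure occurs: Jun 29, 2004.
The case is reported to public health: Jun 29, 2004 + 88 days = Sep 25, 2004.
Comparing: the patient is tested on Aug 3, 2004 vs the case is reported to public health on Sep 25, 2004. Earlier: the patient is tested.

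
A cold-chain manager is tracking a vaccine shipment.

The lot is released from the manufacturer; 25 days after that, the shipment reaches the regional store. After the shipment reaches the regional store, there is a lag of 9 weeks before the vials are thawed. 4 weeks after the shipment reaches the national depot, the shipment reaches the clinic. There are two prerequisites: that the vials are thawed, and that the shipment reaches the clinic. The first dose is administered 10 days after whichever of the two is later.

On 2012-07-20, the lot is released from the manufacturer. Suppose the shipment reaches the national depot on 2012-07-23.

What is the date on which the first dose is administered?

The lot is released from the manufacturer: Jul 20, 2012.
The shipment reaches the regional store: Jul 20, 2012 + 25 days = Aug 14, 2012.
The vials are thawed: Aug 14, 2012 + 9 weeks = Oct 16, 2012.
The shipment reaches the national depot: Jul 23, 2012.
The shipment reaches the clinic: Jul 23, 2012 + 4 weeks = Aug 20, 2012.
Both prerequisites met — the vials are thawed (Oct 16, 2012), the shipment reaches the clinic (Aug 20, 2012); the later is Oct 16, 2012.
The first dose is administered: Oct 16, 2012 + 10 days = Oct 26, 2012.

2012-10-26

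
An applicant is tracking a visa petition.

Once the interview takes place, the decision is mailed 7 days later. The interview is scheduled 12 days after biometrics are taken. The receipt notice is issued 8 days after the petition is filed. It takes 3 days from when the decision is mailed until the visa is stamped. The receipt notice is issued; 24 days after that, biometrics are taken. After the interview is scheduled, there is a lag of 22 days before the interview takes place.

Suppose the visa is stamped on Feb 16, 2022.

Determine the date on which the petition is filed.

The visa is stamped: Feb 16, 2022.
The decision is mailed: Feb 16, 2022 − 3 days = Feb 13, 2022.
The interview takes place: Feb 13, 2022 − 7 days = Feb 6, 2022.
The interview is scheduled: Feb 6, 2022 − 22 days = Jan 15, 2022.
Biometrics are taken: Jan 15, 2022 − 12 days = Jan 3, 2022.
The receipt notice is issued: Jan 3, 2022 − 24 days = Dec 10, 2021.
The petition is filed: Dec 10, 2021 − 8 days = Dec 2, 2021.

Dec 2, 2021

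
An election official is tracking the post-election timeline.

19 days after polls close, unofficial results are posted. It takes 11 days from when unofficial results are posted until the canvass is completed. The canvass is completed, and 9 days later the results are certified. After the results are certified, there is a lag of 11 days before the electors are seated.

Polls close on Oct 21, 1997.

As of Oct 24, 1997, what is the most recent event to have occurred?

Polls close: Oct 21, 1997.
Unofficial results are posted: Oct 21, 1997 + 19 days = Nov 9, 1997.
The canvass is completed: Nov 9, 1997 + 11 days = Nov 20, 1997.
The results are certified: Nov 20, 1997 + 9 days = Nov 29, 1997.
The electors are seated: Nov 29, 1997 + 11 days = Dec 10, 1997.
Oct 24, 1997 falls between when polls close (Oct 21, 1997) and when unofficial results are posted (Nov 9, 1997).

Polls close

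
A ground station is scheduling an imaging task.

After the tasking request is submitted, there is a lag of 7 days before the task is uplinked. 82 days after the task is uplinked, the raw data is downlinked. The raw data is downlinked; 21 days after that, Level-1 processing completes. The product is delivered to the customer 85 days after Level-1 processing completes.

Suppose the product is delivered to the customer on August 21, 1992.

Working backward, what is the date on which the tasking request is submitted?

The product is delivered to the customer: Aug 21, 1992.
Level-1 processing completes: Aug 21, 1992 − 85 days = May 28, 1992.
The raw data is downlinked: May 28, 1992 − 21 days = May 7, 1992.
The task is uplinked: May 7, 1992 − 82 days = Feb 15, 1992.
The tasking request is submitted: Feb 15, 1992 − 7 days = Feb 8, 1992.

February 8, 1992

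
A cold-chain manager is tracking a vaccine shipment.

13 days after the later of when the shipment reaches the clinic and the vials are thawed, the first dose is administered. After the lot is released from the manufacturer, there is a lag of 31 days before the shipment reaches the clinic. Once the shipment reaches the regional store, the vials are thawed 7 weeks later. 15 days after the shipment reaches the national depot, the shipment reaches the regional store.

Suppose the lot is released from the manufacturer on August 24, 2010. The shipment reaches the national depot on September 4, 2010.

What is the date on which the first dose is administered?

November 20, 2010

The lot is released from the manufacturer: Aug 24, 2010.
The shipment reaches the clinic: Aug 24, 2010 + 31 days = Sep 24, 2010.
The shipment reaches the national depot: Sep 4, 2010.
The shipment reaches the regional store: Sep 4, 2010 + 15 days = Sep 19, 2010.
The vials are thawed: Sep 19, 2010 + 7 weeks = Nov 7, 2010.
Both prerequisites met — the shipment reaches the clinic (Sep 24, 2010), the vials are thawed (Nov 7, 2010); the later is Nov 7, 2010.
The first dose is administered: Nov 7, 2010 + 13 days = Nov 20, 2010.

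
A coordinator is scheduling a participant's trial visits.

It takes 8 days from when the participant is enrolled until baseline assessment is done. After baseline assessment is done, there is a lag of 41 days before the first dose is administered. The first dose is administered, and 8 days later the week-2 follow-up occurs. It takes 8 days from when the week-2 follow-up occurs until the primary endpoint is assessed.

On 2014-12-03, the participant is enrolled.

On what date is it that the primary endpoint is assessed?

The participant is enrolled: Dec 3, 2014.
Baseline assessment is done: Dec 3, 2014 + 8 days = Dec 11, 2014.
The first dose is administered: Dec 11, 2014 + 41 days = Jan 21, 2015.
The week-2 follow-up occurs: Jan 21, 2015 + 8 days = Jan 29, 2015.
The primary endpoint is assessed: Jan 29, 2015 + 8 days = Feb 6, 2015.

2015-02-06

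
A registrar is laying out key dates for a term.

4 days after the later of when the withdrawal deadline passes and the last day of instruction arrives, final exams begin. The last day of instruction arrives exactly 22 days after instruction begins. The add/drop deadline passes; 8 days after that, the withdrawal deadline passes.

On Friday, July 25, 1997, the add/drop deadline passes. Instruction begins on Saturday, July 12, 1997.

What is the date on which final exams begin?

Thursday, August 7, 1997

The add/drop deadline passes: Jul 25, 1997.
The withdrawal deadline passes: Jul 25, 1997 + 8 days = Aug 2, 1997.
Instruction begins: Jul 12, 1997.
The last day of instruction arrives: Jul 12, 1997 + 22 days = Aug 3, 1997.
Both prerequisites met — the withdrawal deadline passes (Aug 2, 1997), the last day of instruction arrives (Aug 3, 1997); the later is Aug 3, 1997.
Final exams begin: Aug 3, 1997 + 4 days = Aug 7, 1997.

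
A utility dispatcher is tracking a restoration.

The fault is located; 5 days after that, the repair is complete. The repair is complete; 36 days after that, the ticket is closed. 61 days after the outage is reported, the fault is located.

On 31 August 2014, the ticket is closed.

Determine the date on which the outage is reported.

The ticket is closed: Aug 31, 2014.
The repair is complete: Aug 31, 2014 − 36 days = Jul 26, 2014.
The fault is located: Jul 26, 2014 − 5 days = Jul 21, 2014.
The outage is reported: Jul 21, 2014 − 61 days = May 21, 2014.

21 May 2014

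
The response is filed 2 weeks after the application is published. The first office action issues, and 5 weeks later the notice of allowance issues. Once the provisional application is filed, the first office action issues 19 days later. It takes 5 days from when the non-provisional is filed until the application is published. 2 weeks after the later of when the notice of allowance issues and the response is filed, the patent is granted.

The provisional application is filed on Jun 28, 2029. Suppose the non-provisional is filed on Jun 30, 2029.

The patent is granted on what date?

The provisional application is filed: Jun 28, 2029.
The first office action issues: Jun 28, 2029 + 19 days = Jul 17, 2029.
The notice of allowance issues: Jul 17, 2029 + 5 weeks = Aug 21, 2029.
The non-provisional is filed: Jun 30, 2029.
The application is published: Jun 30, 2029 + 5 days = Jul 5, 2029.
The response is filed: Jul 5, 2029 + 2 weeks = Jul 19, 2029.
Both prerequisites met — the notice of allowance issues (Aug 21, 2029), the response is filed (Jul 19, 2029); the later is Aug 21, 2029.
The patent is granted: Aug 21, 2029 + 2 weeks = Sep 4, 2029.

Sep 4, 2029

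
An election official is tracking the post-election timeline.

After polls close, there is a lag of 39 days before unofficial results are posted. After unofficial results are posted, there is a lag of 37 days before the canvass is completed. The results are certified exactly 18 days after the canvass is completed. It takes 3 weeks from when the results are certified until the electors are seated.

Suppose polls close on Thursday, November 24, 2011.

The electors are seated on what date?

Polls close: Nov 24, 2011.
Unofficial results are posted: Nov 24, 2011 + 39 days = Jan 2, 2012.
The canvass is completed: Jan 2, 2012 + 37 days = Feb 8, 2012.
The results are certified: Feb 8, 2012 + 18 days = Feb 26, 2012.
The electors are seated: Feb 26, 2012 + 3 weeks = Mar 18, 2012.

Sunday, March 18, 2012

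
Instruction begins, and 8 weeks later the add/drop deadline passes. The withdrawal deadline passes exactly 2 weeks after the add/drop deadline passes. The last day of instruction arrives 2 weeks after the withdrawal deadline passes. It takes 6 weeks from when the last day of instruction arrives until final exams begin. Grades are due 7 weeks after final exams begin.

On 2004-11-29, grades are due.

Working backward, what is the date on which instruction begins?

Grades are due: Nov 29, 2004.
Final exams begin: Nov 29, 2004 − 7 weeks = Oct 11, 2004.
The last day of instruction arrives: Oct 11, 2004 − 6 weeks = Aug 30, 2004.
The withdrawal deadline passes: Aug 30, 2004 − 2 weeks = Aug 16, 2004.
The add/drop deadline passes: Aug 16, 2004 − 2 weeks = Aug 2, 2004.
Instruction begins: Aug 2, 2004 − 8 weeks = Jun 7, 2004.

2004-06-07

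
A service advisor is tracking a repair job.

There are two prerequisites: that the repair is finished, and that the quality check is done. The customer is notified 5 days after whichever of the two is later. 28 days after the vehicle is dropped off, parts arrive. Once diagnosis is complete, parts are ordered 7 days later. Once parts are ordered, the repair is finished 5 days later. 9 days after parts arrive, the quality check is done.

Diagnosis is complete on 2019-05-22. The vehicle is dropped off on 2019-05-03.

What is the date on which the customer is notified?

2019-06-14

Diagnosis is complete: May 22, 2019.
Parts are ordered: May 22, 2019 + 7 days = May 29, 2019.
The repair is finished: May 29, 2019 + 5 days = Jun 3, 2019.
The vehicle is dropped off: May 3, 2019.
Parts arrive: May 3, 2019 + 28 days = May 31, 2019.
The quality check is done: May 31, 2019 + 9 days = Jun 9, 2019.
Both prerequisites met — the repair is finished (Jun 3, 2019), the quality check is done (Jun 9, 2019); the later is Jun 9, 2019.
The customer is notified: Jun 9, 2019 + 5 days = Jun 14, 2019.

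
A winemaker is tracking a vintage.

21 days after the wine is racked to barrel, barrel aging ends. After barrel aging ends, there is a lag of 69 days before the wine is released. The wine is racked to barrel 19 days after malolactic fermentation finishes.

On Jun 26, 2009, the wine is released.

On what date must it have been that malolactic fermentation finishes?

Mar 9, 2009

The wine is released: Jun 26, 2009.
Barrel aging ends: Jun 26, 2009 − 69 days = Apr 18, 2009.
The wine is racked to barrel: Apr 18, 2009 − 21 days = Mar 28, 2009.
Malolactic fermentation finishes: Mar 28, 2009 − 19 days = Mar 9, 2009.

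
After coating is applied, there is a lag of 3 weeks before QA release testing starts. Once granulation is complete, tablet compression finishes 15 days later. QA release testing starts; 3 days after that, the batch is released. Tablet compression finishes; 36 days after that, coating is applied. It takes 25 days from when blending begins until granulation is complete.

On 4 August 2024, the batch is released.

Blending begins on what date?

26 April 2024

The batch is released: Aug 4, 2024.
QA release testing starts: Aug 4, 2024 − 3 days = Aug 1, 2024.
Coating is applied: Aug 1, 2024 − 3 weeks = Jul 11, 2024.
Tablet compression finishes: Jul 11, 2024 − 36 days = Jun 5, 2024.
Granulation is complete: Jun 5, 2024 − 15 days = May 21, 2024.
Blending begins: May 21, 2024 − 25 days = Apr 26, 2024.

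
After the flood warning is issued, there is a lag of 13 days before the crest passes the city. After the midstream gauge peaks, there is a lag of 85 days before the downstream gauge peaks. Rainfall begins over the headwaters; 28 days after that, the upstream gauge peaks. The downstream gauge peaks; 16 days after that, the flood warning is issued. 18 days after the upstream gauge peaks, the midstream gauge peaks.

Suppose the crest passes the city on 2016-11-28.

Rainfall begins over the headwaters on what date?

The crest passes the city: Nov 28, 2016.
The flood warning is issued: Nov 28, 2016 − 13 days = Nov 15, 2016.
The downstream gauge peaks: Nov 15, 2016 − 16 days = Oct 30, 2016.
The midstream gauge peaks: Oct 30, 2016 − 85 days = Aug 6, 2016.
The upstream gauge peaks: Aug 6, 2016 − 18 days = Jul 19, 2016.
Rainfall begins over the headwaters: Jul 19, 2016 − 28 days = Jun 21, 2016.

2016-06-21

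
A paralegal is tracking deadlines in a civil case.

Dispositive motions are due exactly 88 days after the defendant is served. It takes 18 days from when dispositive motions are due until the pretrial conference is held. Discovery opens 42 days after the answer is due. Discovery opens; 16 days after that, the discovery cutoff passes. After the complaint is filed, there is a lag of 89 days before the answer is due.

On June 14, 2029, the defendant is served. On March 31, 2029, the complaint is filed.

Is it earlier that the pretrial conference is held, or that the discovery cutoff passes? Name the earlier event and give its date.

The defendant is served: Jun 14, 2029.
Dispositive motions are due: Jun 14, 2029 + 88 days = Sep 10, 2029.
The pretrial conference is held: Sep 10, 2029 + 18 days = Sep 28, 2029.
The complaint is filed: Mar 31, 2029.
The answer is due: Mar 31, 2029 + 89 days = Jun 28, 2029.
Discovery opens: Jun 28, 2029 + 42 days = Aug 9, 2029.
The discovery cutoff passes: Aug 9, 2029 + 16 days = Aug 25, 2029.
Comparing: the pretrial conference is held on Sep 28, 2029 vs the discovery cutoff passes on Aug 25, 2029. Earlier: the discovery cutoff passes.

The discovery cutoff passes — August 25, 2029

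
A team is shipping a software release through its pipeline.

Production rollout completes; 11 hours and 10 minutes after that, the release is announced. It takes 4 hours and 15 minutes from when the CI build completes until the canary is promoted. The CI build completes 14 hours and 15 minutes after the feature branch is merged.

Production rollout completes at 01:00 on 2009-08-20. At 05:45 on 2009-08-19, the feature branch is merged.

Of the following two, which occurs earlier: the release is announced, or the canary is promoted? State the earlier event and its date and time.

Production rollout completes: 01:00 Aug 20, 2009.
The release is announced: 01:00 Aug 20, 2009 + 11h10m = 12:10 Aug 20, 2009.
The feature branch is merged: 05:45 Aug 19, 2009.
The CI build completes: 05:45 Aug 19, 2009 + 14h15m = 20:00 Aug 19, 2009.
The canary is promoted: 20:00 Aug 19, 2009 + 4h15m = 00:15 Aug 20, 2009.
Comparing: the release is announced at 12:10 Aug 20, 2009 vs the canary is promoted at 00:15 Aug 20, 2009. Earlier: the canary is promoted.

The canary is promoted — 00:15 on 2009-08-20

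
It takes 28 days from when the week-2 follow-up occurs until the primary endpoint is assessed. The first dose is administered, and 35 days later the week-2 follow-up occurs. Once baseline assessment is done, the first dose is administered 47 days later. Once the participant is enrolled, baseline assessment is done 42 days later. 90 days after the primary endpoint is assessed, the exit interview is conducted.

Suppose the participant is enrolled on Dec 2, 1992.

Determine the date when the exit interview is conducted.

Aug 1, 1993

The participant is enrolled: Dec 2, 1992.
Baseline assessment is done: Dec 2, 1992 + 42 days = Jan 13, 1993.
The first dose is administered: Jan 13, 1993 + 47 days = Mar 1, 1993.
The week-2 follow-up occurs: Mar 1, 1993 + 35 days = Apr 5, 1993.
The primary endpoint is assessed: Apr 5, 1993 + 28 days = May 3, 1993.
The exit interview is conducted: May 3, 1993 + 90 days = Aug 1, 1993.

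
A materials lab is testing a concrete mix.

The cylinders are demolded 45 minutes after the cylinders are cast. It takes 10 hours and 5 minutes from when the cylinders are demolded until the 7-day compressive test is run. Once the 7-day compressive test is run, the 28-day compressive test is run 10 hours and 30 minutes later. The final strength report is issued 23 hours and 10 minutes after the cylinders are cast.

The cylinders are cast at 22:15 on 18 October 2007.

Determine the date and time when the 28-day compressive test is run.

The cylinders are cast: 22:15 Oct 18, 2007.
The cylinders are demolded: 22:15 Oct 18, 2007 + 45m = 23:00 Oct 18, 2007.
The 7-day compressive test is run: 23:00 Oct 18, 2007 + 10h05m = 09:05 Oct 19, 2007.
The 28-day compressive test is run: 09:05 Oct 19, 2007 + 10h30m = 19:35 Oct 19, 2007.

19:35 on 19 October 2007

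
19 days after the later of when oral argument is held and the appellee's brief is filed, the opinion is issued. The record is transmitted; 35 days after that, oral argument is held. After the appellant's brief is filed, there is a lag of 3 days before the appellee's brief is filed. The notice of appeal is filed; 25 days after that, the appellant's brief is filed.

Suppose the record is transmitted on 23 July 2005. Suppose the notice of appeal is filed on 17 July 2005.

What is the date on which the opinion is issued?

15 September 2005

The record is transmitted: Jul 23, 2005.
Oral argument is held: Jul 23, 2005 + 35 days = Aug 27, 2005.
The notice of appeal is filed: Jul 17, 2005.
The appellant's brief is filed: Jul 17, 2005 + 25 days = Aug 11, 2005.
The appellee's brief is filed: Aug 11, 2005 + 3 days = Aug 14, 2005.
Both prerequisites met — oral argument is held (Aug 27, 2005), the appellee's brief is filed (Aug 14, 2005); the later is Aug 27, 2005.
The opinion is issued: Aug 27, 2005 + 19 days = Sep 15, 2005.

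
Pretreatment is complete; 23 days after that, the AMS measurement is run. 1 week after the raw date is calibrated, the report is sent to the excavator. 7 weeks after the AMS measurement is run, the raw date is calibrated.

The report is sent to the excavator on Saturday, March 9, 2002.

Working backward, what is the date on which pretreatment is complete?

Thursday, December 20, 2001

The report is sent to the excavator: Mar 9, 2002.
The raw date is calibrated: Mar 9, 2002 − 1 week = Mar 2, 2002.
The AMS measurement is run: Mar 2, 2002 − 7 weeks = Jan 12, 2002.
Pretreatment is complete: Jan 12, 2002 − 23 days = Dec 20, 2001.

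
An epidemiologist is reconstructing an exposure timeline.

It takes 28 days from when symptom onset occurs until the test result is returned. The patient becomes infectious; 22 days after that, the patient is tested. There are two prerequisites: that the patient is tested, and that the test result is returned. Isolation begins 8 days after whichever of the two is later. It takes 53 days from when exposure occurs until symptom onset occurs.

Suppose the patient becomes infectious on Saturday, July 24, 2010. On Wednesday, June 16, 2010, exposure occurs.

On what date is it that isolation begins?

Monday, September 13, 2010

The patient becomes infectious: Jul 24, 2010.
The patient is tested: Jul 24, 2010 + 22 days = Aug 15, 2010.
Exposure occurs: Jun 16, 2010.
Symptom onset occurs: Jun 16, 2010 + 53 days = Aug 8, 2010.
The test result is returned: Aug 8, 2010 + 28 days = Sep 5, 2010.
Both prerequisites met — the patient is tested (Aug 15, 2010), the test result is returned (Sep 5, 2010); the later is Sep 5, 2010.
Isolation begins: Sep 5, 2010 + 8 days = Sep 13, 2010.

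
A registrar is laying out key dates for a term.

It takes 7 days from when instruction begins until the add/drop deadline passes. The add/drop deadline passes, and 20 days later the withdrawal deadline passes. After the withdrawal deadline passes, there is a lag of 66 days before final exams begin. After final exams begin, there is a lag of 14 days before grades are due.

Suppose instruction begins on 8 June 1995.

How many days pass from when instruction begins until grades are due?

Causal path: instruction begins → the add/drop deadline passes → the withdrawal deadline passes → final exams begin → grades are due.
Total delay along the path: 7 + 20 + 66 + 14 = 107 days.

107 days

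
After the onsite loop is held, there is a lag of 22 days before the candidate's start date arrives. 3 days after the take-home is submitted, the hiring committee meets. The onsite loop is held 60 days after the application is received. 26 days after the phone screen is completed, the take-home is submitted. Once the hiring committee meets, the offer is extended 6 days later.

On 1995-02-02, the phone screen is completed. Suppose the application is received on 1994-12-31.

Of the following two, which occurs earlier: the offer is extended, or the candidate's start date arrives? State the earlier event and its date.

The phone screen is completed: Feb 2, 1995.
The take-home is submitted: Feb 2, 1995 + 26 days = Feb 28, 1995.
The hiring committee meets: Feb 28, 1995 + 3 days = Mar 3, 1995.
The offer is extended: Mar 3, 1995 + 6 days = Mar 9, 1995.
The application is received: Dec 31, 1994.
The onsite loop is held: Dec 31, 1994 + 60 days = Mar 1, 1995.
The candidate's start date arrives: Mar 1, 1995 + 22 days = Mar 23, 1995.
Comparing: the offer is extended on Mar 9, 1995 vs the candidate's start date arrives on Mar 23, 1995. Earlier: the offer is extended.

The offer is extended — 1995-03-09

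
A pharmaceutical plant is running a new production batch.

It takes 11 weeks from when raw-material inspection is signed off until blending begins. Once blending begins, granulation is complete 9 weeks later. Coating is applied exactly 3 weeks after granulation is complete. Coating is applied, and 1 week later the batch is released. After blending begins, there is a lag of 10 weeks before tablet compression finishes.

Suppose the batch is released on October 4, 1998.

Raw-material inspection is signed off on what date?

The batch is released: Oct 4, 1998.
Coating is applied: Oct 4, 1998 − 1 week = Sep 27, 1998.
Granulation is complete: Sep 27, 1998 − 3 weeks = Sep 6, 1998.
Blending begins: Sep 6, 1998 − 9 weeks = Jul 5, 1998.
Raw-material inspection is signed off: Jul 5, 1998 − 11 weeks = Apr 19, 1998.

April 19, 1998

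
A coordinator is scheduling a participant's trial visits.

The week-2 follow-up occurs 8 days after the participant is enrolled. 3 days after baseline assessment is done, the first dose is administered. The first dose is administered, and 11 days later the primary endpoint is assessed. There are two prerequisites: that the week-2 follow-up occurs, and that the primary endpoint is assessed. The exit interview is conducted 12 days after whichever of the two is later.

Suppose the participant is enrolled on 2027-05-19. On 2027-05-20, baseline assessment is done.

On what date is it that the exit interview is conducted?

The participant is enrolled: May 19, 2027.
The week-2 follow-up occurs: May 19, 2027 + 8 days = May 27, 2027.
Baseline assessment is done: May 20, 2027.
The first dose is administered: May 20, 2027 + 3 days = May 23, 2027.
The primary endpoint is assessed: May 23, 2027 + 11 days = Jun 3, 2027.
Both prerequisites met — the week-2 follow-up occurs (May 27, 2027), the primary endpoint is assessed (Jun 3, 2027); the later is Jun 3, 2027.
The exit interview is conducted: Jun 3, 2027 + 12 days = Jun 15, 2027.

2027-06-15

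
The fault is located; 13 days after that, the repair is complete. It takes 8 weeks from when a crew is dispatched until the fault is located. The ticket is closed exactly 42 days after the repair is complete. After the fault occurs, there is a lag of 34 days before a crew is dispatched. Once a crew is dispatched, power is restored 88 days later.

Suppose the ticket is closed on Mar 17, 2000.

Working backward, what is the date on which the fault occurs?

The ticket is closed: Mar 17, 2000.
The repair is complete: Mar 17, 2000 − 42 days = Feb 4, 2000.
The fault is located: Feb 4, 2000 − 13 days = Jan 22, 2000.
A crew is dispatched: Jan 22, 2000 − 8 weeks = Nov 27, 1999.
The fault occurs: Nov 27, 1999 − 34 days = Oct 24, 1999.

Oct 24, 1999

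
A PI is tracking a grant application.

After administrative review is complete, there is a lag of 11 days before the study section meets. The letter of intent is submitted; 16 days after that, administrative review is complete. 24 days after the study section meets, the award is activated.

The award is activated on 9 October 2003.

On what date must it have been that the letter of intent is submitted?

19 August 2003

The award is activated: Oct 9, 2003.
The study section meets: Oct 9, 2003 − 24 days = Sep 15, 2003.
Administrative review is complete: Sep 15, 2003 − 11 days = Sep 4, 2003.
The letter of intent is submitted: Sep 4, 2003 − 16 days = Aug 19, 2003.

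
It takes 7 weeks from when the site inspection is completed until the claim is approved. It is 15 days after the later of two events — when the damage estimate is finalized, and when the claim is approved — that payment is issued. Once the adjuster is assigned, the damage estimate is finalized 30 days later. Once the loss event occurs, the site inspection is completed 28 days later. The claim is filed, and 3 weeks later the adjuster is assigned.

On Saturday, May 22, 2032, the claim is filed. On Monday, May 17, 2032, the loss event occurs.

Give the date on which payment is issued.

Tuesday, August 17, 2032

The claim is filed: May 22, 2032.
The adjuster is assigned: May 22, 2032 + 3 weeks = Jun 12, 2032.
The damage estimate is finalized: Jun 12, 2032 + 30 days = Jul 12, 2032.
The loss event occurs: May 17, 2032.
The site inspection is completed: May 17, 2032 + 28 days = Jun 14, 2032.
The claim is approved: Jun 14, 2032 + 7 weeks = Aug 2, 2032.
Both prerequisites met — the damage estimate is finalized (Jul 12, 2032), the claim is approved (Aug 2, 2032); the later is Aug 2, 2032.
Payment is issued: Aug 2, 2032 + 15 days = Aug 17, 2032.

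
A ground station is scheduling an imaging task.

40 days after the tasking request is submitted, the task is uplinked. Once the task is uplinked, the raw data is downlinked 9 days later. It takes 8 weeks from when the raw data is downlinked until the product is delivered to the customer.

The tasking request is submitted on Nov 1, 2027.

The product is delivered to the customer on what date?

The tasking request is submitted: Nov 1, 2027.
The task is uplinked: Nov 1, 2027 + 40 days = Dec 11, 2027.
The raw data is downlinked: Dec 11, 2027 + 9 days = Dec 20, 2027.
The product is delivered to the customer: Dec 20, 2027 + 8 weeks = Feb 14, 2028.

Feb 14, 2028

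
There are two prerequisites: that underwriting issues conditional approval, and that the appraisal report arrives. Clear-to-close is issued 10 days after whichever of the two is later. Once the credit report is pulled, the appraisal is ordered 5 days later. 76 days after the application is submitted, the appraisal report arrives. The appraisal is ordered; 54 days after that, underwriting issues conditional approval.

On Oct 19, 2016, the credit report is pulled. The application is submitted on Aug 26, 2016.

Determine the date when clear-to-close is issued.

Dec 27, 2016

The credit report is pulled: Oct 19, 2016.
The appraisal is ordered: Oct 19, 2016 + 5 days = Oct 24, 2016.
Underwriting issues conditional approval: Oct 24, 2016 + 54 days = Dec 17, 2016.
The application is submitted: Aug 26, 2016.
The appraisal report arrives: Aug 26, 2016 + 76 days = Nov 10, 2016.
Both prerequisites met — underwriting issues conditional approval (Dec 17, 2016), the appraisal report arrives (Nov 10, 2016); the later is Dec 17, 2016.
Clear-to-close is issued: Dec 17, 2016 + 10 days = Dec 27, 2016.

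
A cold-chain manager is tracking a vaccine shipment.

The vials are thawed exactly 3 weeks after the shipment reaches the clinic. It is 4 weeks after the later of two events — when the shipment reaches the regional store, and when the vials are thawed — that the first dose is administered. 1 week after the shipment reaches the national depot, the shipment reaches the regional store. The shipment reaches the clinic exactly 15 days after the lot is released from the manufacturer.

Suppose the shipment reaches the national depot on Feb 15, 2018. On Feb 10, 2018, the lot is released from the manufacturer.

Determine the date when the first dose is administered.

The shipment reaches the national depot: Feb 15, 2018.
The shipment reaches the regional store: Feb 15, 2018 + 1 week = Feb 22, 2018.
The lot is released from the manufacturer: Feb 10, 2018.
The shipment reaches the clinic: Feb 10, 2018 + 15 days = Feb 25, 2018.
The vials are thawed: Feb 25, 2018 + 3 weeks = Mar 18, 2018.
Both prerequisites met — the shipment reaches the regional store (Feb 22, 2018), the vials are thawed (Mar 18, 2018); the later is Mar 18, 2018.
The first dose is administered: Mar 18, 2018 + 4 weeks = Apr 15, 2018.

Apr 15, 2018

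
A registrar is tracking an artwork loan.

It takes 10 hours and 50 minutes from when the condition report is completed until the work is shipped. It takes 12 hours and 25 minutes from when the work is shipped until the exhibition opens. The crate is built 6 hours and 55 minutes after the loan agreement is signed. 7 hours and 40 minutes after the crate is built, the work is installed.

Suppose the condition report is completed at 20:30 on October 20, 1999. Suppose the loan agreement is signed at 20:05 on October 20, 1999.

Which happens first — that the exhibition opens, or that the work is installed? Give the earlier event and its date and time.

The work is installed — 10:40 on October 21, 1999

The condition report is completed: 20:30 Oct 20, 1999.
The work is shipped: 20:30 Oct 20, 1999 + 10h50m = 07:20 Oct 21, 1999.
The exhibition opens: 07:20 Oct 21, 1999 + 12h25m = 19:45 Oct 21, 1999.
The loan agreement is signed: 20:05 Oct 20, 1999.
The crate is built: 20:05 Oct 20, 1999 + 6h55m = 03:00 Oct 21, 1999.
The work is installed: 03:00 Oct 21, 1999 + 7h40m = 10:40 Oct 21, 1999.
Comparing: the exhibition opens at 19:45 Oct 21, 1999 vs the work is installed at 10:40 Oct 21, 1999. Earlier: the work is installed.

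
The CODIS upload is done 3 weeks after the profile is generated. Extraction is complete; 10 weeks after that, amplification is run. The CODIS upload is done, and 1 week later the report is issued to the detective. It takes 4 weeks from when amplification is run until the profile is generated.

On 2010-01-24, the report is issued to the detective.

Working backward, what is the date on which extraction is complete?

The report is issued to the detective: Jan 24, 2010.
The CODIS upload is done: Jan 24, 2010 − 1 week = Jan 17, 2010.
The profile is generated: Jan 17, 2010 − 3 weeks = Dec 27, 2009.
Amplification is run: Dec 27, 2009 − 4 weeks = Nov 29, 2009.
Extraction is complete: Nov 29, 2009 − 10 weeks = Sep 20, 2009.

2009-09-20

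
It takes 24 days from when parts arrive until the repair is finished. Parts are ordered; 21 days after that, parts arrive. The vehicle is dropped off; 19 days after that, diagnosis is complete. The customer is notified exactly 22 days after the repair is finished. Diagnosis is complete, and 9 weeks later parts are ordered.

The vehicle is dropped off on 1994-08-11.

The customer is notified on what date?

The vehicle is dropped off: Aug 11, 1994.
Diagnosis is complete: Aug 11, 1994 + 19 days = Aug 30, 1994.
Parts are ordered: Aug 30, 1994 + 9 weeks = Nov 1, 1994.
Parts arrive: Nov 1, 1994 + 21 days = Nov 22, 1994.
The repair is finished: Nov 22, 1994 + 24 days = Dec 16, 1994.
The customer is notified: Dec 16, 1994 + 22 days = Jan 7, 1995.

1995-01-07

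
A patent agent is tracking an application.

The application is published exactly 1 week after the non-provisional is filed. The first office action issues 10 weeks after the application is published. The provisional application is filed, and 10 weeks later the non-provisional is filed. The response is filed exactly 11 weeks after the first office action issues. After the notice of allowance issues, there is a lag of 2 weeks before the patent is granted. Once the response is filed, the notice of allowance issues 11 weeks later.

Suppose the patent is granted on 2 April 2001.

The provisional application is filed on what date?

22 May 2000

The patent is granted: Apr 2, 2001.
The notice of allowance issues: Apr 2, 2001 − 2 weeks = Mar 19, 2001.
The response is filed: Mar 19, 2001 − 11 weeks = Jan 1, 2001.
The first office action issues: Jan 1, 2001 − 11 weeks = Oct 16, 2000.
The application is published: Oct 16, 2000 − 10 weeks = Aug 7, 2000.
The non-provisional is filed: Aug 7, 2000 − 1 week = Jul 31, 2000.
The provisional application is filed: Jul 31, 2000 − 10 weeks = May 22, 2000.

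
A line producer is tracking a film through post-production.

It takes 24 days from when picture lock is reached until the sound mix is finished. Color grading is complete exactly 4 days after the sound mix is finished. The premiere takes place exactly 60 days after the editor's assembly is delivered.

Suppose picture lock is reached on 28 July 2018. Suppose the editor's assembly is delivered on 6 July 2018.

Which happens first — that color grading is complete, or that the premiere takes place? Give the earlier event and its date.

Color grading is complete — 25 August 2018

Picture lock is reached: Jul 28, 2018.
The sound mix is finished: Jul 28, 2018 + 24 days = Aug 21, 2018.
Color grading is complete: Aug 21, 2018 + 4 days = Aug 25, 2018.
The editor's assembly is delivered: Jul 6, 2018.
The premiere takes place: Jul 6, 2018 + 60 days = Sep 4, 2018.
Comparing: color grading is complete on Aug 25, 2018 vs the premiere takes place on Sep 4, 2018. Earlier: color grading is complete.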